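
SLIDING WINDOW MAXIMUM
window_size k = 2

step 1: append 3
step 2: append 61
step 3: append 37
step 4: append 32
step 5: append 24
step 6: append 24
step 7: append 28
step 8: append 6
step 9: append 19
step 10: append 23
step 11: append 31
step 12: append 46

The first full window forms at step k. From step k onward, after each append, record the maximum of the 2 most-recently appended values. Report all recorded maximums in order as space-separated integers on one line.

step 1: append 3 -> window=[3] (not full yet)
step 2: append 61 -> window=[3, 61] -> max=61
step 3: append 37 -> window=[61, 37] -> max=61
step 4: append 32 -> window=[37, 32] -> max=37
step 5: append 24 -> window=[32, 24] -> max=32
step 6: append 24 -> window=[24, 24] -> max=24
step 7: append 28 -> window=[24, 28] -> max=28
step 8: append 6 -> window=[28, 6] -> max=28
step 9: append 19 -> window=[6, 19] -> max=19
step 10: append 23 -> window=[19, 23] -> max=23
step 11: append 31 -> window=[23, 31] -> max=31
step 12: append 46 -> window=[31, 46] -> max=46

Answer: 61 61 37 32 24 28 28 19 23 31 46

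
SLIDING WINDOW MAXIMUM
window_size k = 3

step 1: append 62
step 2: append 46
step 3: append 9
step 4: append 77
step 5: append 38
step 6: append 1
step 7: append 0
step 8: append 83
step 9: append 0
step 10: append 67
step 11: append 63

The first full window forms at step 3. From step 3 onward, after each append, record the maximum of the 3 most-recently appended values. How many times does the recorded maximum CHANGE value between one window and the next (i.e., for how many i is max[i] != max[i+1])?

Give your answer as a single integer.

Answer: 4

Derivation:
step 1: append 62 -> window=[62] (not full yet)
step 2: append 46 -> window=[62, 46] (not full yet)
step 3: append 9 -> window=[62, 46, 9] -> max=62
step 4: append 77 -> window=[46, 9, 77] -> max=77
step 5: append 38 -> window=[9, 77, 38] -> max=77
step 6: append 1 -> window=[77, 38, 1] -> max=77
step 7: append 0 -> window=[38, 1, 0] -> max=38
step 8: append 83 -> window=[1, 0, 83] -> max=83
step 9: append 0 -> window=[0, 83, 0] -> max=83
step 10: append 67 -> window=[83, 0, 67] -> max=83
step 11: append 63 -> window=[0, 67, 63] -> max=67
Recorded maximums: 62 77 77 77 38 83 83 83 67
Changes between consecutive maximums: 4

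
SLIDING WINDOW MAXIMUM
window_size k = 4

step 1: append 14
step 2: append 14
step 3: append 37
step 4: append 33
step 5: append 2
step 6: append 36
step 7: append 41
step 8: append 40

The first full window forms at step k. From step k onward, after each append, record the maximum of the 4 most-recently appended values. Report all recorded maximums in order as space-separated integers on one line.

step 1: append 14 -> window=[14] (not full yet)
step 2: append 14 -> window=[14, 14] (not full yet)
step 3: append 37 -> window=[14, 14, 37] (not full yet)
step 4: append 33 -> window=[14, 14, 37, 33] -> max=37
step 5: append 2 -> window=[14, 37, 33, 2] -> max=37
step 6: append 36 -> window=[37, 33, 2, 36] -> max=37
step 7: append 41 -> window=[33, 2, 36, 41] -> max=41
step 8: append 40 -> window=[2, 36, 41, 40] -> max=41

Answer: 37 37 37 41 41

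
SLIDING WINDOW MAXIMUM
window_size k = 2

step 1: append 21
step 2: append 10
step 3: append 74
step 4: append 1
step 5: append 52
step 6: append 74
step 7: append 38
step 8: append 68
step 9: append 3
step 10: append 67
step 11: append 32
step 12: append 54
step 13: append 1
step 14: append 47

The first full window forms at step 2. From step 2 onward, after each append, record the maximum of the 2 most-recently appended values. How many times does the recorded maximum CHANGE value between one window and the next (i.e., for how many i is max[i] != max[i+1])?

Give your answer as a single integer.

Answer: 7

Derivation:
step 1: append 21 -> window=[21] (not full yet)
step 2: append 10 -> window=[21, 10] -> max=21
step 3: append 74 -> window=[10, 74] -> max=74
step 4: append 1 -> window=[74, 1] -> max=74
step 5: append 52 -> window=[1, 52] -> max=52
step 6: append 74 -> window=[52, 74] -> max=74
step 7: append 38 -> window=[74, 38] -> max=74
step 8: append 68 -> window=[38, 68] -> max=68
step 9: append 3 -> window=[68, 3] -> max=68
step 10: append 67 -> window=[3, 67] -> max=67
step 11: append 32 -> window=[67, 32] -> max=67
step 12: append 54 -> window=[32, 54] -> max=54
step 13: append 1 -> window=[54, 1] -> max=54
step 14: append 47 -> window=[1, 47] -> max=47
Recorded maximums: 21 74 74 52 74 74 68 68 67 67 54 54 47
Changes between consecutive maximums: 7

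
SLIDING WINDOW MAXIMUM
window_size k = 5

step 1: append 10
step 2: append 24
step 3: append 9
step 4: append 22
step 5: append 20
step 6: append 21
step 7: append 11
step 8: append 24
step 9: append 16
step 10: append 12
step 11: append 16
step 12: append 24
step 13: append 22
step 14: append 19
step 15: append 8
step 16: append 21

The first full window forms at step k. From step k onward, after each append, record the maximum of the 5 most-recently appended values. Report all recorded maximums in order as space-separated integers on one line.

step 1: append 10 -> window=[10] (not full yet)
step 2: append 24 -> window=[10, 24] (not full yet)
step 3: append 9 -> window=[10, 24, 9] (not full yet)
step 4: append 22 -> window=[10, 24, 9, 22] (not full yet)
step 5: append 20 -> window=[10, 24, 9, 22, 20] -> max=24
step 6: append 21 -> window=[24, 9, 22, 20, 21] -> max=24
step 7: append 11 -> window=[9, 22, 20, 21, 11] -> max=22
step 8: append 24 -> window=[22, 20, 21, 11, 24] -> max=24
step 9: append 16 -> window=[20, 21, 11, 24, 16] -> max=24
step 10: append 12 -> window=[21, 11, 24, 16, 12] -> max=24
step 11: append 16 -> window=[11, 24, 16, 12, 16] -> max=24
step 12: append 24 -> window=[24, 16, 12, 16, 24] -> max=24
step 13: append 22 -> window=[16, 12, 16, 24, 22] -> max=24
step 14: append 19 -> window=[12, 16, 24, 22, 19] -> max=24
step 15: append 8 -> window=[16, 24, 22, 19, 8] -> max=24
step 16: append 21 -> window=[24, 22, 19, 8, 21] -> max=24

Answer: 24 24 22 24 24 24 24 24 24 24 24 24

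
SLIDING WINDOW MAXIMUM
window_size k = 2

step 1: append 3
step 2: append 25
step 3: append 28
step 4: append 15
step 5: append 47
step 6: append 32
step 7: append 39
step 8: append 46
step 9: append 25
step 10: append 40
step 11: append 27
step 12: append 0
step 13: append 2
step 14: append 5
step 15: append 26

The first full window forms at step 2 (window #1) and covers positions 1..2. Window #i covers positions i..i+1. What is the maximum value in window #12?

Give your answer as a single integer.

Answer: 2

Derivation:
step 1: append 3 -> window=[3] (not full yet)
step 2: append 25 -> window=[3, 25] -> max=25
step 3: append 28 -> window=[25, 28] -> max=28
step 4: append 15 -> window=[28, 15] -> max=28
step 5: append 47 -> window=[15, 47] -> max=47
step 6: append 32 -> window=[47, 32] -> max=47
step 7: append 39 -> window=[32, 39] -> max=39
step 8: append 46 -> window=[39, 46] -> max=46
step 9: append 25 -> window=[46, 25] -> max=46
step 10: append 40 -> window=[25, 40] -> max=40
step 11: append 27 -> window=[40, 27] -> max=40
step 12: append 0 -> window=[27, 0] -> max=27
step 13: append 2 -> window=[0, 2] -> max=2
Window #12 max = 2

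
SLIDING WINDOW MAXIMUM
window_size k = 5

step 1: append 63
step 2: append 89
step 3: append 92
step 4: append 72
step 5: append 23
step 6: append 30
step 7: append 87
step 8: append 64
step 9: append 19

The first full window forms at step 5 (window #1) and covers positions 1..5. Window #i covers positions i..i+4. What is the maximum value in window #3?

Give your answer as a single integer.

Answer: 92

Derivation:
step 1: append 63 -> window=[63] (not full yet)
step 2: append 89 -> window=[63, 89] (not full yet)
step 3: append 92 -> window=[63, 89, 92] (not full yet)
step 4: append 72 -> window=[63, 89, 92, 72] (not full yet)
step 5: append 23 -> window=[63, 89, 92, 72, 23] -> max=92
step 6: append 30 -> window=[89, 92, 72, 23, 30] -> max=92
step 7: append 87 -> window=[92, 72, 23, 30, 87] -> max=92
Window #3 max = 92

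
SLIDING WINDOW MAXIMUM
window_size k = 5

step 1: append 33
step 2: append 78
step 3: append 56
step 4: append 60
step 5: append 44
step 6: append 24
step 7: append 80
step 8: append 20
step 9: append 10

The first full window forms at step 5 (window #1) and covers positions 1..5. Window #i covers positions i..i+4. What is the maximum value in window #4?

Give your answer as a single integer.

step 1: append 33 -> window=[33] (not full yet)
step 2: append 78 -> window=[33, 78] (not full yet)
step 3: append 56 -> window=[33, 78, 56] (not full yet)
step 4: append 60 -> window=[33, 78, 56, 60] (not full yet)
step 5: append 44 -> window=[33, 78, 56, 60, 44] -> max=78
step 6: append 24 -> window=[78, 56, 60, 44, 24] -> max=78
step 7: append 80 -> window=[56, 60, 44, 24, 80] -> max=80
step 8: append 20 -> window=[60, 44, 24, 80, 20] -> max=80
Window #4 max = 80

Answer: 80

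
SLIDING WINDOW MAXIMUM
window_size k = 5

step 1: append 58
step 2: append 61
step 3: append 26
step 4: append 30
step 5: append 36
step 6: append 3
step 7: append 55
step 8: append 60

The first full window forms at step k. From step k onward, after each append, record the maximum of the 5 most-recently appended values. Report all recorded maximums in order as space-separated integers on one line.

Answer: 61 61 55 60

Derivation:
step 1: append 58 -> window=[58] (not full yet)
step 2: append 61 -> window=[58, 61] (not full yet)
step 3: append 26 -> window=[58, 61, 26] (not full yet)
step 4: append 30 -> window=[58, 61, 26, 30] (not full yet)
step 5: append 36 -> window=[58, 61, 26, 30, 36] -> max=61
step 6: append 3 -> window=[61, 26, 30, 36, 3] -> max=61
step 7: append 55 -> window=[26, 30, 36, 3, 55] -> max=55
step 8: append 60 -> window=[30, 36, 3, 55, 60] -> max=60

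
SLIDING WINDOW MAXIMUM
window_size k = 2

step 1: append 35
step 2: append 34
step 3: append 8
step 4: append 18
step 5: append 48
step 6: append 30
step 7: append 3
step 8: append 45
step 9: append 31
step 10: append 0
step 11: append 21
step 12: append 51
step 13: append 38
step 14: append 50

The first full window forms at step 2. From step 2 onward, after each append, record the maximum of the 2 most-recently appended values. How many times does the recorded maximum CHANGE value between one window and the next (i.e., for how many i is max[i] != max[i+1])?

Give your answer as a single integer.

Answer: 9

Derivation:
step 1: append 35 -> window=[35] (not full yet)
step 2: append 34 -> window=[35, 34] -> max=35
step 3: append 8 -> window=[34, 8] -> max=34
step 4: append 18 -> window=[8, 18] -> max=18
step 5: append 48 -> window=[18, 48] -> max=48
step 6: append 30 -> window=[48, 30] -> max=48
step 7: append 3 -> window=[30, 3] -> max=30
step 8: append 45 -> window=[3, 45] -> max=45
step 9: append 31 -> window=[45, 31] -> max=45
step 10: append 0 -> window=[31, 0] -> max=31
step 11: append 21 -> window=[0, 21] -> max=21
step 12: append 51 -> window=[21, 51] -> max=51
step 13: append 38 -> window=[51, 38] -> max=51
step 14: append 50 -> window=[38, 50] -> max=50
Recorded maximums: 35 34 18 48 48 30 45 45 31 21 51 51 50
Changes between consecutive maximums: 9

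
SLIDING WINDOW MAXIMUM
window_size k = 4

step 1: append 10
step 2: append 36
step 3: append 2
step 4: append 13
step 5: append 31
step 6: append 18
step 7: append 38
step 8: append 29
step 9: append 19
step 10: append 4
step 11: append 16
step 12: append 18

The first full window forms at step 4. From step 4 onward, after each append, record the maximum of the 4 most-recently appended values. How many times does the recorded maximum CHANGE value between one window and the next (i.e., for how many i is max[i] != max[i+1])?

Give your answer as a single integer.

step 1: append 10 -> window=[10] (not full yet)
step 2: append 36 -> window=[10, 36] (not full yet)
step 3: append 2 -> window=[10, 36, 2] (not full yet)
step 4: append 13 -> window=[10, 36, 2, 13] -> max=36
step 5: append 31 -> window=[36, 2, 13, 31] -> max=36
step 6: append 18 -> window=[2, 13, 31, 18] -> max=31
step 7: append 38 -> window=[13, 31, 18, 38] -> max=38
step 8: append 29 -> window=[31, 18, 38, 29] -> max=38
step 9: append 19 -> window=[18, 38, 29, 19] -> max=38
step 10: append 4 -> window=[38, 29, 19, 4] -> max=38
step 11: append 16 -> window=[29, 19, 4, 16] -> max=29
step 12: append 18 -> window=[19, 4, 16, 18] -> max=19
Recorded maximums: 36 36 31 38 38 38 38 29 19
Changes between consecutive maximums: 4

Answer: 4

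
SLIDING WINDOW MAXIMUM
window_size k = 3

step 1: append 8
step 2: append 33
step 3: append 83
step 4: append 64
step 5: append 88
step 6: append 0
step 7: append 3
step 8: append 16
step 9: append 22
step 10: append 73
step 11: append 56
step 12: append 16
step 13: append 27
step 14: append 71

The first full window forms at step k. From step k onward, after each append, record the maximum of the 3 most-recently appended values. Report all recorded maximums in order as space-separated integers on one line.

Answer: 83 83 88 88 88 16 22 73 73 73 56 71

Derivation:
step 1: append 8 -> window=[8] (not full yet)
step 2: append 33 -> window=[8, 33] (not full yet)
step 3: append 83 -> window=[8, 33, 83] -> max=83
step 4: append 64 -> window=[33, 83, 64] -> max=83
step 5: append 88 -> window=[83, 64, 88] -> max=88
step 6: append 0 -> window=[64, 88, 0] -> max=88
step 7: append 3 -> window=[88, 0, 3] -> max=88
step 8: append 16 -> window=[0, 3, 16] -> max=16
step 9: append 22 -> window=[3, 16, 22] -> max=22
step 10: append 73 -> window=[16, 22, 73] -> max=73
step 11: append 56 -> window=[22, 73, 56] -> max=73
step 12: append 16 -> window=[73, 56, 16] -> max=73
step 13: append 27 -> window=[56, 16, 27] -> max=56
step 14: append 71 -> window=[16, 27, 71] -> max=71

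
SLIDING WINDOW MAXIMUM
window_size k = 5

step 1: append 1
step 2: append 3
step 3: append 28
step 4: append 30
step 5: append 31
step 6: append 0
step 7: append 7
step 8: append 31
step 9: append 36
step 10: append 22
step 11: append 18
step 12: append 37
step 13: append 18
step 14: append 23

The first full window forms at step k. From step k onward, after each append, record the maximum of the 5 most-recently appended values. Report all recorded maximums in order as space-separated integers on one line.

step 1: append 1 -> window=[1] (not full yet)
step 2: append 3 -> window=[1, 3] (not full yet)
step 3: append 28 -> window=[1, 3, 28] (not full yet)
step 4: append 30 -> window=[1, 3, 28, 30] (not full yet)
step 5: append 31 -> window=[1, 3, 28, 30, 31] -> max=31
step 6: append 0 -> window=[3, 28, 30, 31, 0] -> max=31
step 7: append 7 -> window=[28, 30, 31, 0, 7] -> max=31
step 8: append 31 -> window=[30, 31, 0, 7, 31] -> max=31
step 9: append 36 -> window=[31, 0, 7, 31, 36] -> max=36
step 10: append 22 -> window=[0, 7, 31, 36, 22] -> max=36
step 11: append 18 -> window=[7, 31, 36, 22, 18] -> max=36
step 12: append 37 -> window=[31, 36, 22, 18, 37] -> max=37
step 13: append 18 -> window=[36, 22, 18, 37, 18] -> max=37
step 14: append 23 -> window=[22, 18, 37, 18, 23] -> max=37

Answer: 31 31 31 31 36 36 36 37 37 37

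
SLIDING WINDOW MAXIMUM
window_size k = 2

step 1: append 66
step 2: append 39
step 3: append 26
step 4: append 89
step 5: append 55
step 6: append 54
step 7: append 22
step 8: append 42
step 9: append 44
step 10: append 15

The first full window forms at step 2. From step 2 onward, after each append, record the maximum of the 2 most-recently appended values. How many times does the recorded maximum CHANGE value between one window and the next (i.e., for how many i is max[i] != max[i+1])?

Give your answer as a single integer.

step 1: append 66 -> window=[66] (not full yet)
step 2: append 39 -> window=[66, 39] -> max=66
step 3: append 26 -> window=[39, 26] -> max=39
step 4: append 89 -> window=[26, 89] -> max=89
step 5: append 55 -> window=[89, 55] -> max=89
step 6: append 54 -> window=[55, 54] -> max=55
step 7: append 22 -> window=[54, 22] -> max=54
step 8: append 42 -> window=[22, 42] -> max=42
step 9: append 44 -> window=[42, 44] -> max=44
step 10: append 15 -> window=[44, 15] -> max=44
Recorded maximums: 66 39 89 89 55 54 42 44 44
Changes between consecutive maximums: 6

Answer: 6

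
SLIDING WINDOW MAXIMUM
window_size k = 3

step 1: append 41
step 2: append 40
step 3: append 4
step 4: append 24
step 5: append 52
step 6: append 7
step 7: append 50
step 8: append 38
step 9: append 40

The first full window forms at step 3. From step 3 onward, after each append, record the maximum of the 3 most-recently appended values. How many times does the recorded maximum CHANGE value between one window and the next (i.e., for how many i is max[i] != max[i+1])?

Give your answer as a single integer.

step 1: append 41 -> window=[41] (not full yet)
step 2: append 40 -> window=[41, 40] (not full yet)
step 3: append 4 -> window=[41, 40, 4] -> max=41
step 4: append 24 -> window=[40, 4, 24] -> max=40
step 5: append 52 -> window=[4, 24, 52] -> max=52
step 6: append 7 -> window=[24, 52, 7] -> max=52
step 7: append 50 -> window=[52, 7, 50] -> max=52
step 8: append 38 -> window=[7, 50, 38] -> max=50
step 9: append 40 -> window=[50, 38, 40] -> max=50
Recorded maximums: 41 40 52 52 52 50 50
Changes between consecutive maximums: 3

Answer: 3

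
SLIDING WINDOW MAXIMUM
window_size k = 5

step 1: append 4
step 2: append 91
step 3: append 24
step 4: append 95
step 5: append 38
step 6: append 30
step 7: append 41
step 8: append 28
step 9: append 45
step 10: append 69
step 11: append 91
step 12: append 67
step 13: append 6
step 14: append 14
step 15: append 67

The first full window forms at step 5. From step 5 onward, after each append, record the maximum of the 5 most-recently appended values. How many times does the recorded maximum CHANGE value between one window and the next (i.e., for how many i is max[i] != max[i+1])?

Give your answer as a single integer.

Answer: 3

Derivation:
step 1: append 4 -> window=[4] (not full yet)
step 2: append 91 -> window=[4, 91] (not full yet)
step 3: append 24 -> window=[4, 91, 24] (not full yet)
step 4: append 95 -> window=[4, 91, 24, 95] (not full yet)
step 5: append 38 -> window=[4, 91, 24, 95, 38] -> max=95
step 6: append 30 -> window=[91, 24, 95, 38, 30] -> max=95
step 7: append 41 -> window=[24, 95, 38, 30, 41] -> max=95
step 8: append 28 -> window=[95, 38, 30, 41, 28] -> max=95
step 9: append 45 -> window=[38, 30, 41, 28, 45] -> max=45
step 10: append 69 -> window=[30, 41, 28, 45, 69] -> max=69
step 11: append 91 -> window=[41, 28, 45, 69, 91] -> max=91
step 12: append 67 -> window=[28, 45, 69, 91, 67] -> max=91
step 13: append 6 -> window=[45, 69, 91, 67, 6] -> max=91
step 14: append 14 -> window=[69, 91, 67, 6, 14] -> max=91
step 15: append 67 -> window=[91, 67, 6, 14, 67] -> max=91
Recorded maximums: 95 95 95 95 45 69 91 91 91 91 91
Changes between consecutive maximums: 3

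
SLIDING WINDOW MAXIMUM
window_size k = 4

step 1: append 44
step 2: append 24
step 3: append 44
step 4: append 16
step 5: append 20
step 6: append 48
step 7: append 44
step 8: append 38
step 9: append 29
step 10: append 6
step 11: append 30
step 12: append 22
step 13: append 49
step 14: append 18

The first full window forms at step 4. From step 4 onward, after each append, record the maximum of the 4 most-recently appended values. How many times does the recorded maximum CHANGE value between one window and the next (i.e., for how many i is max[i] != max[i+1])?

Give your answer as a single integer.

Answer: 5

Derivation:
step 1: append 44 -> window=[44] (not full yet)
step 2: append 24 -> window=[44, 24] (not full yet)
step 3: append 44 -> window=[44, 24, 44] (not full yet)
step 4: append 16 -> window=[44, 24, 44, 16] -> max=44
step 5: append 20 -> window=[24, 44, 16, 20] -> max=44
step 6: append 48 -> window=[44, 16, 20, 48] -> max=48
step 7: append 44 -> window=[16, 20, 48, 44] -> max=48
step 8: append 38 -> window=[20, 48, 44, 38] -> max=48
step 9: append 29 -> window=[48, 44, 38, 29] -> max=48
step 10: append 6 -> window=[44, 38, 29, 6] -> max=44
step 11: append 30 -> window=[38, 29, 6, 30] -> max=38
step 12: append 22 -> window=[29, 6, 30, 22] -> max=30
step 13: append 49 -> window=[6, 30, 22, 49] -> max=49
step 14: append 18 -> window=[30, 22, 49, 18] -> max=49
Recorded maximums: 44 44 48 48 48 48 44 38 30 49 49
Changes between consecutive maximums: 5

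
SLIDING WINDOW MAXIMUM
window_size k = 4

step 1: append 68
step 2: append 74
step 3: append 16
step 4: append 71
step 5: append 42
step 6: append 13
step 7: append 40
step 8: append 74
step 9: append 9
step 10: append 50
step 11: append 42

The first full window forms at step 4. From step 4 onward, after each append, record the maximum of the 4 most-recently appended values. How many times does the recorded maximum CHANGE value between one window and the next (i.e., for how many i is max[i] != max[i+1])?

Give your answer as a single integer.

Answer: 2

Derivation:
step 1: append 68 -> window=[68] (not full yet)
step 2: append 74 -> window=[68, 74] (not full yet)
step 3: append 16 -> window=[68, 74, 16] (not full yet)
step 4: append 71 -> window=[68, 74, 16, 71] -> max=74
step 5: append 42 -> window=[74, 16, 71, 42] -> max=74
step 6: append 13 -> window=[16, 71, 42, 13] -> max=71
step 7: append 40 -> window=[71, 42, 13, 40] -> max=71
step 8: append 74 -> window=[42, 13, 40, 74] -> max=74
step 9: append 9 -> window=[13, 40, 74, 9] -> max=74
step 10: append 50 -> window=[40, 74, 9, 50] -> max=74
step 11: append 42 -> window=[74, 9, 50, 42] -> max=74
Recorded maximums: 74 74 71 71 74 74 74 74
Changes between consecutive maximums: 2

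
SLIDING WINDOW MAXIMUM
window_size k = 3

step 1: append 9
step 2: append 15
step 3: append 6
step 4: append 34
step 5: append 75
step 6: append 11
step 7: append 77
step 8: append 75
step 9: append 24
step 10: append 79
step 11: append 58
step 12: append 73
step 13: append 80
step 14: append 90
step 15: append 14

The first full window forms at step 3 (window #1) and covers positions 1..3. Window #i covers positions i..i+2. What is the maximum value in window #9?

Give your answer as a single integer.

step 1: append 9 -> window=[9] (not full yet)
step 2: append 15 -> window=[9, 15] (not full yet)
step 3: append 6 -> window=[9, 15, 6] -> max=15
step 4: append 34 -> window=[15, 6, 34] -> max=34
step 5: append 75 -> window=[6, 34, 75] -> max=75
step 6: append 11 -> window=[34, 75, 11] -> max=75
step 7: append 77 -> window=[75, 11, 77] -> max=77
step 8: append 75 -> window=[11, 77, 75] -> max=77
step 9: append 24 -> window=[77, 75, 24] -> max=77
step 10: append 79 -> window=[75, 24, 79] -> max=79
step 11: append 58 -> window=[24, 79, 58] -> max=79
Window #9 max = 79

Answer: 79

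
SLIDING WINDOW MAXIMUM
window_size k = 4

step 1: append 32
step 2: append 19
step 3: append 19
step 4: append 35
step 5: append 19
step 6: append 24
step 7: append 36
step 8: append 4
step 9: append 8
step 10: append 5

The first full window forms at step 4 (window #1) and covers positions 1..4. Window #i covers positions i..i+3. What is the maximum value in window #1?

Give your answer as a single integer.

step 1: append 32 -> window=[32] (not full yet)
step 2: append 19 -> window=[32, 19] (not full yet)
step 3: append 19 -> window=[32, 19, 19] (not full yet)
step 4: append 35 -> window=[32, 19, 19, 35] -> max=35
Window #1 max = 35

Answer: 35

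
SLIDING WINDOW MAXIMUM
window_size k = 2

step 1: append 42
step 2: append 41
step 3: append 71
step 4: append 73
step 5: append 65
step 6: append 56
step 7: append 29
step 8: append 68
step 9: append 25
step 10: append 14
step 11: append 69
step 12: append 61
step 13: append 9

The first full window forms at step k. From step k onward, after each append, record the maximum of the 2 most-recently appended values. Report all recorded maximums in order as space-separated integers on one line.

step 1: append 42 -> window=[42] (not full yet)
step 2: append 41 -> window=[42, 41] -> max=42
step 3: append 71 -> window=[41, 71] -> max=71
step 4: append 73 -> window=[71, 73] -> max=73
step 5: append 65 -> window=[73, 65] -> max=73
step 6: append 56 -> window=[65, 56] -> max=65
step 7: append 29 -> window=[56, 29] -> max=56
step 8: append 68 -> window=[29, 68] -> max=68
step 9: append 25 -> window=[68, 25] -> max=68
step 10: append 14 -> window=[25, 14] -> max=25
step 11: append 69 -> window=[14, 69] -> max=69
step 12: append 61 -> window=[69, 61] -> max=69
step 13: append 9 -> window=[61, 9] -> max=61

Answer: 42 71 73 73 65 56 68 68 25 69 69 61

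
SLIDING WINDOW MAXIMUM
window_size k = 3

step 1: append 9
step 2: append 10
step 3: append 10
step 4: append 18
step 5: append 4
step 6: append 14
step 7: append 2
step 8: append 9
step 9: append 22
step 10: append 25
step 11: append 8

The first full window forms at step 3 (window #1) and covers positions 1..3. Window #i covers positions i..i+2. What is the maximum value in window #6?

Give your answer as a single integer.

step 1: append 9 -> window=[9] (not full yet)
step 2: append 10 -> window=[9, 10] (not full yet)
step 3: append 10 -> window=[9, 10, 10] -> max=10
step 4: append 18 -> window=[10, 10, 18] -> max=18
step 5: append 4 -> window=[10, 18, 4] -> max=18
step 6: append 14 -> window=[18, 4, 14] -> max=18
step 7: append 2 -> window=[4, 14, 2] -> max=14
step 8: append 9 -> window=[14, 2, 9] -> max=14
Window #6 max = 14

Answer: 14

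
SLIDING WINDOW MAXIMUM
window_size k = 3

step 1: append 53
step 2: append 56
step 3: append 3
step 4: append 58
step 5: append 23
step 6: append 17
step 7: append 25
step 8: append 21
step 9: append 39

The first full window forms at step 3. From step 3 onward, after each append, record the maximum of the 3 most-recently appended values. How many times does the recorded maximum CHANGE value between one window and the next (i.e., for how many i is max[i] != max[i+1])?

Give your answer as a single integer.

Answer: 3

Derivation:
step 1: append 53 -> window=[53] (not full yet)
step 2: append 56 -> window=[53, 56] (not full yet)
step 3: append 3 -> window=[53, 56, 3] -> max=56
step 4: append 58 -> window=[56, 3, 58] -> max=58
step 5: append 23 -> window=[3, 58, 23] -> max=58
step 6: append 17 -> window=[58, 23, 17] -> max=58
step 7: append 25 -> window=[23, 17, 25] -> max=25
step 8: append 21 -> window=[17, 25, 21] -> max=25
step 9: append 39 -> window=[25, 21, 39] -> max=39
Recorded maximums: 56 58 58 58 25 25 39
Changes between consecutive maximums: 3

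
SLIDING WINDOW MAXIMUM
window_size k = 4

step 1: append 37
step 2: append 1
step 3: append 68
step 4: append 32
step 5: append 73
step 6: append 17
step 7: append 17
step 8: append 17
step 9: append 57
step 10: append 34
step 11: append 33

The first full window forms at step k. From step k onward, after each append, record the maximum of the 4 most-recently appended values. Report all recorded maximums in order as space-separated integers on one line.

Answer: 68 73 73 73 73 57 57 57

Derivation:
step 1: append 37 -> window=[37] (not full yet)
step 2: append 1 -> window=[37, 1] (not full yet)
step 3: append 68 -> window=[37, 1, 68] (not full yet)
step 4: append 32 -> window=[37, 1, 68, 32] -> max=68
step 5: append 73 -> window=[1, 68, 32, 73] -> max=73
step 6: append 17 -> window=[68, 32, 73, 17] -> max=73
step 7: append 17 -> window=[32, 73, 17, 17] -> max=73
step 8: append 17 -> window=[73, 17, 17, 17] -> max=73
step 9: append 57 -> window=[17, 17, 17, 57] -> max=57
step 10: append 34 -> window=[17, 17, 57, 34] -> max=57
step 11: append 33 -> window=[17, 57, 34, 33] -> max=57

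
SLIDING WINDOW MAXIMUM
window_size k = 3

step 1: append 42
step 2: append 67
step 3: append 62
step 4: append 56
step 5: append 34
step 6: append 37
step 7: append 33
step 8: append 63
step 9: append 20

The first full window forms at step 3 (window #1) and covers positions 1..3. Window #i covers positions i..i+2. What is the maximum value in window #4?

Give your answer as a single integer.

step 1: append 42 -> window=[42] (not full yet)
step 2: append 67 -> window=[42, 67] (not full yet)
step 3: append 62 -> window=[42, 67, 62] -> max=67
step 4: append 56 -> window=[67, 62, 56] -> max=67
step 5: append 34 -> window=[62, 56, 34] -> max=62
step 6: append 37 -> window=[56, 34, 37] -> max=56
Window #4 max = 56

Answer: 56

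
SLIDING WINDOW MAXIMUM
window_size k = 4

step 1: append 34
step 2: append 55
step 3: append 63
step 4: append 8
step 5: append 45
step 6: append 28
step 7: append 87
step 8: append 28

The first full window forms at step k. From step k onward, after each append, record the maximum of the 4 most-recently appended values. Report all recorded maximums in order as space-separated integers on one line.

step 1: append 34 -> window=[34] (not full yet)
step 2: append 55 -> window=[34, 55] (not full yet)
step 3: append 63 -> window=[34, 55, 63] (not full yet)
step 4: append 8 -> window=[34, 55, 63, 8] -> max=63
step 5: append 45 -> window=[55, 63, 8, 45] -> max=63
step 6: append 28 -> window=[63, 8, 45, 28] -> max=63
step 7: append 87 -> window=[8, 45, 28, 87] -> max=87
step 8: append 28 -> window=[45, 28, 87, 28] -> max=87

Answer: 63 63 63 87 87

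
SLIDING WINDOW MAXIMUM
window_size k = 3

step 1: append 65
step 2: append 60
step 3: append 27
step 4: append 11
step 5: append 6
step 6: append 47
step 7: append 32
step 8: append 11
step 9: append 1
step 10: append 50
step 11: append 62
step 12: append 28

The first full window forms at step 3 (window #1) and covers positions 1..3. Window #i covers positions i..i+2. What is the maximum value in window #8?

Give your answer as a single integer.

Answer: 50

Derivation:
step 1: append 65 -> window=[65] (not full yet)
step 2: append 60 -> window=[65, 60] (not full yet)
step 3: append 27 -> window=[65, 60, 27] -> max=65
step 4: append 11 -> window=[60, 27, 11] -> max=60
step 5: append 6 -> window=[27, 11, 6] -> max=27
step 6: append 47 -> window=[11, 6, 47] -> max=47
step 7: append 32 -> window=[6, 47, 32] -> max=47
step 8: append 11 -> window=[47, 32, 11] -> max=47
step 9: append 1 -> window=[32, 11, 1] -> max=32
step 10: append 50 -> window=[11, 1, 50] -> max=50
Window #8 max = 50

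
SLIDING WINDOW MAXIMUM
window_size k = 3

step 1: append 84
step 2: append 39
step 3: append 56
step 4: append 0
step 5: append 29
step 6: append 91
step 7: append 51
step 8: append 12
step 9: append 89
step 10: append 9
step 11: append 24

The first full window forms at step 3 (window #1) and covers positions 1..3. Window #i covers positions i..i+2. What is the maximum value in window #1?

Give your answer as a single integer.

step 1: append 84 -> window=[84] (not full yet)
step 2: append 39 -> window=[84, 39] (not full yet)
step 3: append 56 -> window=[84, 39, 56] -> max=84
Window #1 max = 84

Answer: 84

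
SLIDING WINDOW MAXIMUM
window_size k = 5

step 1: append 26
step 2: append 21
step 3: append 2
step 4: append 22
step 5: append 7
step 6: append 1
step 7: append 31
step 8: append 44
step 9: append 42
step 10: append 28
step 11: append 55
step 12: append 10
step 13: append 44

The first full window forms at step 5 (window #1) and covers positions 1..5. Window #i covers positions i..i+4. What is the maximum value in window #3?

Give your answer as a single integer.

Answer: 31

Derivation:
step 1: append 26 -> window=[26] (not full yet)
step 2: append 21 -> window=[26, 21] (not full yet)
step 3: append 2 -> window=[26, 21, 2] (not full yet)
step 4: append 22 -> window=[26, 21, 2, 22] (not full yet)
step 5: append 7 -> window=[26, 21, 2, 22, 7] -> max=26
step 6: append 1 -> window=[21, 2, 22, 7, 1] -> max=22
step 7: append 31 -> window=[2, 22, 7, 1, 31] -> max=31
Window #3 max = 31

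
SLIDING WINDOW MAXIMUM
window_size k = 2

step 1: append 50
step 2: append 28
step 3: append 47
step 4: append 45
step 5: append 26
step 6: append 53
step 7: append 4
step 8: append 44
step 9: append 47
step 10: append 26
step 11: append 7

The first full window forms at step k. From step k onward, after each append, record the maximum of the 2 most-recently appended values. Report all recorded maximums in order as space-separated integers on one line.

Answer: 50 47 47 45 53 53 44 47 47 26

Derivation:
step 1: append 50 -> window=[50] (not full yet)
step 2: append 28 -> window=[50, 28] -> max=50
step 3: append 47 -> window=[28, 47] -> max=47
step 4: append 45 -> window=[47, 45] -> max=47
step 5: append 26 -> window=[45, 26] -> max=45
step 6: append 53 -> window=[26, 53] -> max=53
step 7: append 4 -> window=[53, 4] -> max=53
step 8: append 44 -> window=[4, 44] -> max=44
step 9: append 47 -> window=[44, 47] -> max=47
step 10: append 26 -> window=[47, 26] -> max=47
step 11: append 7 -> window=[26, 7] -> max=26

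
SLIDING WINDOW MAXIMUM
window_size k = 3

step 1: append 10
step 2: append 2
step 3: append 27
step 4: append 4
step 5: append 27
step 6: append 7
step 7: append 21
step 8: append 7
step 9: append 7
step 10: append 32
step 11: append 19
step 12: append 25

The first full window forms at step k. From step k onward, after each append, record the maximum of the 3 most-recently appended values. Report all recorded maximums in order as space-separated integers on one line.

Answer: 27 27 27 27 27 21 21 32 32 32

Derivation:
step 1: append 10 -> window=[10] (not full yet)
step 2: append 2 -> window=[10, 2] (not full yet)
step 3: append 27 -> window=[10, 2, 27] -> max=27
step 4: append 4 -> window=[2, 27, 4] -> max=27
step 5: append 27 -> window=[27, 4, 27] -> max=27
step 6: append 7 -> window=[4, 27, 7] -> max=27
step 7: append 21 -> window=[27, 7, 21] -> max=27
step 8: append 7 -> window=[7, 21, 7] -> max=21
step 9: append 7 -> window=[21, 7, 7] -> max=21
step 10: append 32 -> window=[7, 7, 32] -> max=32
step 11: append 19 -> window=[7, 32, 19] -> max=32
step 12: append 25 -> window=[32, 19, 25] -> max=32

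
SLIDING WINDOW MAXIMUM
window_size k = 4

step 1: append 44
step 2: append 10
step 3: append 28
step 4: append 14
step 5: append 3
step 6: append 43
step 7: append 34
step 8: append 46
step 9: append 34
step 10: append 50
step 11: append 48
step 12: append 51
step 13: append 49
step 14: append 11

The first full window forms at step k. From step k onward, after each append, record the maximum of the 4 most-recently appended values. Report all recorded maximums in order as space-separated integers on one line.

Answer: 44 28 43 43 46 46 50 50 51 51 51

Derivation:
step 1: append 44 -> window=[44] (not full yet)
step 2: append 10 -> window=[44, 10] (not full yet)
step 3: append 28 -> window=[44, 10, 28] (not full yet)
step 4: append 14 -> window=[44, 10, 28, 14] -> max=44
step 5: append 3 -> window=[10, 28, 14, 3] -> max=28
step 6: append 43 -> window=[28, 14, 3, 43] -> max=43
step 7: append 34 -> window=[14, 3, 43, 34] -> max=43
step 8: append 46 -> window=[3, 43, 34, 46] -> max=46
step 9: append 34 -> window=[43, 34, 46, 34] -> max=46
step 10: append 50 -> window=[34, 46, 34, 50] -> max=50
step 11: append 48 -> window=[46, 34, 50, 48] -> max=50
step 12: append 51 -> window=[34, 50, 48, 51] -> max=51
step 13: append 49 -> window=[50, 48, 51, 49] -> max=51
step 14: append 11 -> window=[48, 51, 49, 11] -> max=51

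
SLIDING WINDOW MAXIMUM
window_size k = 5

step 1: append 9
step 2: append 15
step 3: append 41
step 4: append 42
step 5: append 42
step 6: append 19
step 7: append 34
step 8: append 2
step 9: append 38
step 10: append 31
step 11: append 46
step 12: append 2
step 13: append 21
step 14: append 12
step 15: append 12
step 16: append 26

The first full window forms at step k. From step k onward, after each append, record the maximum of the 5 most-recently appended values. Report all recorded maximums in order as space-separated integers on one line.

step 1: append 9 -> window=[9] (not full yet)
step 2: append 15 -> window=[9, 15] (not full yet)
step 3: append 41 -> window=[9, 15, 41] (not full yet)
step 4: append 42 -> window=[9, 15, 41, 42] (not full yet)
step 5: append 42 -> window=[9, 15, 41, 42, 42] -> max=42
step 6: append 19 -> window=[15, 41, 42, 42, 19] -> max=42
step 7: append 34 -> window=[41, 42, 42, 19, 34] -> max=42
step 8: append 2 -> window=[42, 42, 19, 34, 2] -> max=42
step 9: append 38 -> window=[42, 19, 34, 2, 38] -> max=42
step 10: append 31 -> window=[19, 34, 2, 38, 31] -> max=38
step 11: append 46 -> window=[34, 2, 38, 31, 46] -> max=46
step 12: append 2 -> window=[2, 38, 31, 46, 2] -> max=46
step 13: append 21 -> window=[38, 31, 46, 2, 21] -> max=46
step 14: append 12 -> window=[31, 46, 2, 21, 12] -> max=46
step 15: append 12 -> window=[46, 2, 21, 12, 12] -> max=46
step 16: append 26 -> window=[2, 21, 12, 12, 26] -> max=26

Answer: 42 42 42 42 42 38 46 46 46 46 46 26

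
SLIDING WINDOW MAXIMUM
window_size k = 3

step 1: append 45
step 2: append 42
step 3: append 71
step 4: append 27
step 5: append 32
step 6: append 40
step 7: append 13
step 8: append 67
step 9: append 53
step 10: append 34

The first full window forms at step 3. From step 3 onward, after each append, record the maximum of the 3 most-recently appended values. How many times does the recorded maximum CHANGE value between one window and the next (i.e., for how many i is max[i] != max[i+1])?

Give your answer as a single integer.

Answer: 2

Derivation:
step 1: append 45 -> window=[45] (not full yet)
step 2: append 42 -> window=[45, 42] (not full yet)
step 3: append 71 -> window=[45, 42, 71] -> max=71
step 4: append 27 -> window=[42, 71, 27] -> max=71
step 5: append 32 -> window=[71, 27, 32] -> max=71
step 6: append 40 -> window=[27, 32, 40] -> max=40
step 7: append 13 -> window=[32, 40, 13] -> max=40
step 8: append 67 -> window=[40, 13, 67] -> max=67
step 9: append 53 -> window=[13, 67, 53] -> max=67
step 10: append 34 -> window=[67, 53, 34] -> max=67
Recorded maximums: 71 71 71 40 40 67 67 67
Changes between consecutive maximums: 2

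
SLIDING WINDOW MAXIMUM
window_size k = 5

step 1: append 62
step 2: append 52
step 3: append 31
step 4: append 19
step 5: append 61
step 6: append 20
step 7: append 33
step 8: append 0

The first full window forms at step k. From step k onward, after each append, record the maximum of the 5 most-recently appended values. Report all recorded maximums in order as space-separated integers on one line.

step 1: append 62 -> window=[62] (not full yet)
step 2: append 52 -> window=[62, 52] (not full yet)
step 3: append 31 -> window=[62, 52, 31] (not full yet)
step 4: append 19 -> window=[62, 52, 31, 19] (not full yet)
step 5: append 61 -> window=[62, 52, 31, 19, 61] -> max=62
step 6: append 20 -> window=[52, 31, 19, 61, 20] -> max=61
step 7: append 33 -> window=[31, 19, 61, 20, 33] -> max=61
step 8: append 0 -> window=[19, 61, 20, 33, 0] -> max=61

Answer: 62 61 61 61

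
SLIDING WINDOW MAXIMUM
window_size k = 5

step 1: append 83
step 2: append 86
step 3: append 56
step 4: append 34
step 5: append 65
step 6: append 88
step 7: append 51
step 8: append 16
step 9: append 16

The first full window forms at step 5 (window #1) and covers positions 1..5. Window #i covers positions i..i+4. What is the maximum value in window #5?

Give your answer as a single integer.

Answer: 88

Derivation:
step 1: append 83 -> window=[83] (not full yet)
step 2: append 86 -> window=[83, 86] (not full yet)
step 3: append 56 -> window=[83, 86, 56] (not full yet)
step 4: append 34 -> window=[83, 86, 56, 34] (not full yet)
step 5: append 65 -> window=[83, 86, 56, 34, 65] -> max=86
step 6: append 88 -> window=[86, 56, 34, 65, 88] -> max=88
step 7: append 51 -> window=[56, 34, 65, 88, 51] -> max=88
step 8: append 16 -> window=[34, 65, 88, 51, 16] -> max=88
step 9: append 16 -> window=[65, 88, 51, 16, 16] -> max=88
Window #5 max = 88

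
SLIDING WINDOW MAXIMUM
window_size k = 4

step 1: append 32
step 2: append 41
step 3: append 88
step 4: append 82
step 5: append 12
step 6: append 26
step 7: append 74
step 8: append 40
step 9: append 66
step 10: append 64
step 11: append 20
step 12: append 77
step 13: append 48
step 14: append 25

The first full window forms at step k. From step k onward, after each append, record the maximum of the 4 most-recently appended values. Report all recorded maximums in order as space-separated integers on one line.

Answer: 88 88 88 82 74 74 74 66 77 77 77

Derivation:
step 1: append 32 -> window=[32] (not full yet)
step 2: append 41 -> window=[32, 41] (not full yet)
step 3: append 88 -> window=[32, 41, 88] (not full yet)
step 4: append 82 -> window=[32, 41, 88, 82] -> max=88
step 5: append 12 -> window=[41, 88, 82, 12] -> max=88
step 6: append 26 -> window=[88, 82, 12, 26] -> max=88
step 7: append 74 -> window=[82, 12, 26, 74] -> max=82
step 8: append 40 -> window=[12, 26, 74, 40] -> max=74
step 9: append 66 -> window=[26, 74, 40, 66] -> max=74
step 10: append 64 -> window=[74, 40, 66, 64] -> max=74
step 11: append 20 -> window=[40, 66, 64, 20] -> max=66
step 12: append 77 -> window=[66, 64, 20, 77] -> max=77
step 13: append 48 -> window=[64, 20, 77, 48] -> max=77
step 14: append 25 -> window=[20, 77, 48, 25] -> max=77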